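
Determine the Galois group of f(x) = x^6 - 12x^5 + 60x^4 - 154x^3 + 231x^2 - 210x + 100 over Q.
The polynomial f is an irreducible sextic over Q, so G = Gal(f/Q) is one of the 16 transitive subgroups 6T1, ..., 6T16 of S_6. The discriminant of f is -1160950579200, which is not a perfect square, so G is not contained in A_6. The transitive groups of degree 6 not contained in A_6 are: C_6 (6T1, order 6), S_3 (6T2, order 6), D_6 (6T3, order 12), C_3 x S_3 (6T5, order 18), A_4 x C_2 (6T6, order 24), S_4 (6T8, order 24), S_3 x S_3 (6T9, order 36), S_4 x C_2 (6T11, order 48), (S_3 x S_3) : C_2 (6T13, order 72), PGL(2,5) (6T14, order 120), S_6 (6T16, order 720). By Dedekind's theorem, for a prime p not dividing disc(f) the degrees of the irreducible factors of f mod p form the cycle type of an element of G. Factoring f modulo the 23 such primes p <= 101 (skipping 2, 3, 5, which divide the discriminant), each new pattern first appears at: mod 7: f = (x^3 + x^2 + 4x + 6)(x^3 + x^2 + 6x + 5), pattern 3+3; mod 11: f = (x^2 + 2x + 2)(x^2 + 3x + 3)(x^2 + 5x + 2), pattern 2+2+2; mod 61: f = (x + 22)(x + 24)(x + 41)(x + 45)(x + 47)(x + 53), pattern 1+1+1+1+1+1. No other pattern occurs in this range, so the set of observed cycle types is {3+3, 2+2+2, 1+1+1+1+1+1}. The candidates containing elements of all these cycle types are C_6 (6T1) of order 6, S_3 (6T2) of order 6, D_6 (6T3) of order 12, C_3 x S_3 (6T5) of order 18, A_4 x C_2 (6T6) of order 24, S_4 (6T8) of order 24, S_3 x S_3 (6T9) of order 36, S_4 x C_2 (6T11) of order 48, (S_3 x S_3) : C_2 (6T13) of order 72, PGL(2,5) (6T14) of order 120, S_6 (6T16) of order 720; the others are excluded. The observed types are precisely the cycle types that occur in S_3 (6T2). Each of the other remaining candidates has further cycle types, and by the Chebotarev density theorem the matching factorization patterns would occur for a proportion of primes equal to their share of the group: C_6 (6T1) additionally contains elements of type 6 (2 of its 6 elements, about 33% of primes); D_6 (6T3) additionally contains elements of type 6, 2+2+1+1 (5 of its 12 elements, about 42% of primes); C_3 x S_3 (6T5) additionally contains elements of type 6, 3+1+1+1 (10 of its 18 elements, about 56% of primes); A_4 x C_2 (6T6) additionally contains elements of type 6, 2+2+1+1, 2+1+1+1+1 (14 of its 24 elements, about 58% of primes); S_4 (6T8) additionally contains elements of type 4+1+1, 2+2+1+1 (9 of its 24 elements, about 38% of primes); S_3 x S_3 (6T9) additionally contains elements of type 6, 3+1+1+1, 2+2+1+1 (25 of its 36 elements, about 69% of primes); S_4 x C_2 (6T11) additionally contains elements of type 6, 4+2, 4+1+1, 2+2+1+1, 2+1+1+1+1 (32 of its 48 elements, about 67% of primes); (S_3 x S_3) : C_2 (6T13) additionally contains elements of type 6, 4+2, 3+2+1, 3+1+1+1, 2+2+1+1, 2+1+1+1+1 (61 of its 72 elements, about 85% of primes); PGL(2,5) (6T14) additionally contains elements of type 6, 5+1, 4+1+1, 2+2+1+1 (89 of its 120 elements, about 74% of primes); S_6 (6T16) additionally contains elements of type 6, 5+1, 4+2, 4+1+1, 3+2+1, 3+1+1+1, 2+2+1+1, 2+1+1+1+1 (664 of its 720 elements, about 92% of primes). None of the 23 primes tested shows any such pattern (for each of these groups the chance of that is below 10^-4), which rules them out. Hence G = S_3 (6T2), of order 6.

S_3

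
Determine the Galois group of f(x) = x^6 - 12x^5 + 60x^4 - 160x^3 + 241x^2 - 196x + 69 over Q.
The polynomial f is an irreducible sextic over Q, so G = Gal(f/Q) is one of the 16 transitive subgroups 6T1, ..., 6T16 of S_6. The discriminant of f is -61504, which is not a perfect square, so G is not contained in A_6. The transitive groups of degree 6 not contained in A_6 are: C_6 (6T1, order 6), S_3 (6T2, order 6), D_6 (6T3, order 12), C_3 x S_3 (6T5, order 18), A_4 x C_2 (6T6, order 24), S_4 (6T8, order 24), S_3 x S_3 (6T9, order 36), S_4 x C_2 (6T11, order 48), (S_3 x S_3) : C_2 (6T13, order 72), PGL(2,5) (6T14, order 120), S_6 (6T16, order 720). By Dedekind's theorem, for a prime p not dividing disc(f) the degrees of the irreducible factors of f mod p form the cycle type of an element of G. Factoring f modulo the 17 such primes p <= 67 (skipping 2, 31, which divide the discriminant), each new pattern first appears at: mod 3: f = (x)(x + 2)(x^4 + x^3 + x^2 + 1), pattern 4+1+1; mod 5: f = (x^3 + x^2 + x + 3)(x^3 + 2x^2 + 2x + 3), pattern 3+3; mod 7: f = (x^6 + 2x^5 + 4x^4 + x^3 + 3x^2 + 6), pattern 6; mod 11: f = (x^2 + 6x + 2)(x^2 + 7x + 2)(x^2 + 8x + 9), pattern 2+2+2; mod 13: f = (x^2 + 9x + 10)(x^4 + 5x^3 + 5x^2 + 5x + 3), pattern 4+2; mod 37: f = (x + 3)(x + 30)(x^2 + 5x + 2)(x^2 + 24x + 1), pattern 2+2+1+1; mod 47: f = (x + 3)(x + 7)(x + 36)(x + 40)(x^2 + 43x + 16), pattern 2+1+1+1+1. No other pattern occurs in this range, so the set of observed cycle types is {4+1+1, 3+3, 6, 2+2+2, 4+2, 2+2+1+1, 2+1+1+1+1}. The candidates containing elements of all these cycle types are S_4 x C_2 (6T11) of order 48, S_6 (6T16) of order 720; the others are excluded. The observed types are precisely the cycle types that occur in S_4 x C_2 (6T11) (apart from the identity). Each of the other remaining candidates has further cycle types, and by the Chebotarev density theorem the matching factorization patterns would occur for a proportion of primes equal to their share of the group: S_6 (6T16) additionally contains elements of type 5+1, 3+2+1, 3+1+1+1 (304 of its 720 elements, about 42% of primes). None of the 17 primes tested shows any such pattern (for each of these groups the chance of that is below 10^-4), which rules them out. Hence G = S_4 x C_2 (6T11), of order 48.

S_4 x C_2 (also written S4xC2)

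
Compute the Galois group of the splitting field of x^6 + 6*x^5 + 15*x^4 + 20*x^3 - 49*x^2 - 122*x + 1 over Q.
The polynomial f is an irreducible sextic over Q, so G = Gal(f/Q) is one of the 16 transitive subgroups 6T1, ..., 6T16 of S_6. The discriminant of f is -3603718079512576, which is not a perfect square, so G is not contained in A_6. The transitive groups of degree 6 not contained in A_6 are: C_6 (6T1, order 6), S_3 (6T2, order 6), D_6 (6T3, order 12), C_3 x S_3 (6T5, order 18), A_4 x C_2 (6T6, order 24), S_4 (6T8, order 24), S_3 x S_3 (6T9, order 36), S_4 x C_2 (6T11, order 48), (S_3 x S_3) : C_2 (6T13, order 72), PGL(2,5) (6T14, order 120), S_6 (6T16, order 720). By Dedekind's theorem, for a prime p not dividing disc(f) the degrees of the irreducible factors of f mod p form the cycle type of an element of G. Factoring f modulo the 67 such primes p <= 347 (skipping 2, 229, which divide the discriminant), each new pattern first appears at: mod 3: f = (x^6 + 2x^3 + 2x^2 + x + 1), pattern 6; mod 5: f = (x^3 + 2x^2 + 4x + 4)(x^3 + 4x^2 + 3x + 4), pattern 3+3; mod 7: f = (x + 4)(x + 5)(x^4 + 4x^3 + x^2 + x + 6), pattern 4+1+1; mod 13: f = (x^2 + 2x + 8)(x^4 + 4x^3 + 12x^2 + 3x + 5), pattern 4+2; mod 23: f = (x^2 + 2x + 3)(x^2 + 12x + 14)(x^2 + 15x + 17), pattern 2+2+2; mod 29: f = (x + 10)(x + 21)(x^2 + 27)(x^2 + 4x + 2), pattern 2+2+1+1; mod 193: f = (x + 6)(x + 13)(x + 89)(x + 106)(x + 182)(x + 189), pattern 1+1+1+1+1+1; mod 347: f = (x + 7)(x + 46)(x + 303)(x + 342)(x^2 + 2x + 327), pattern 2+1+1+1+1. No other pattern occurs in this range, so the set of observed cycle types is {6, 3+3, 4+1+1, 4+2, 2+2+2, 2+2+1+1, 1+1+1+1+1+1, 2+1+1+1+1}. The candidates containing elements of all these cycle types are S_4 x C_2 (6T11) of order 48, S_6 (6T16) of order 720; the others are excluded. The observed types are precisely the cycle types that occur in S_4 x C_2 (6T11). Each of the other remaining candidates has further cycle types, and by the Chebotarev density theorem the matching factorization patterns would occur for a proportion of primes equal to their share of the group: S_6 (6T16) additionally contains elements of type 5+1, 3+2+1, 3+1+1+1 (304 of its 720 elements, about 42% of primes). None of the 67 primes tested shows any such pattern (for each of these groups the chance of that is below 10^-4), which rules them out. Hence G = S_4 x C_2 (6T11), of order 48.

S_4 x C_2 (order 48)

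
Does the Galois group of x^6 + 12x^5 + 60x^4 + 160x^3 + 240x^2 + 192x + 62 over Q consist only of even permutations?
The polynomial is irreducible of degree 6 over Q. Its discriminant is 1492992, which is not a perfect square. A Galois group lies in the alternating group exactly when the discriminant is a square in Q, so the Galois group (D_6) is not contained in A_6.

No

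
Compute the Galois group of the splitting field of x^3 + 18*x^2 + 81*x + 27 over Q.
C_3

The polynomial is an irreducible cubic over Q and its discriminant is 59049 = 243^2, a perfect square. For an irreducible cubic, a square discriminant forces the Galois group to be A_3, the cyclic group of order 3.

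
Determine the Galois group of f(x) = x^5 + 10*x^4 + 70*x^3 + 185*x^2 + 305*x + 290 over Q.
F_20 (order 20)

The polynomial f is an irreducible quintic over Q, so G = Gal(f/Q) is a transitive subgroup of S_5: one of C_5 (5T1, order 5), D_5 (5T2, order 10), F_20 (5T3, order 20), A_5 (5T4, order 60) or S_5 (5T5, order 120). The discriminant of f is 61119694378125, which is not a perfect square, so G is not contained in A_5. The transitive groups of degree 5 not contained in A_5 are: F_20 (5T3, order 20), S_5 (5T5, order 120). By Dedekind's theorem, for a prime p not dividing disc(f) the degrees of the irreducible factors of f mod p form the cycle type of an element of G. Factoring f modulo the 18 such primes p <= 73 (skipping 3, 5, 41, which divide the discriminant), each new pattern first appears at: mod 2: f = (x)(x^4 + x + 1), pattern 4+1; mod 11: f = (x^5 + 10x^4 + 4x^3 + 9x^2 + 8x + 4), pattern 5; mod 19: f = (x + 9)(x^2 + 8x + 17)(x^2 + 12x + 5), pattern 2+2+1. No other pattern occurs in this range, so the set of observed cycle types is {4+1, 5, 2+2+1}. The candidates containing elements of all these cycle types are F_20 (5T3) of order 20, S_5 (5T5) of order 120; the others are excluded. The observed types are precisely the cycle types that occur in F_20 (5T3) (apart from the identity). Each of the other remaining candidates has further cycle types, and by the Chebotarev density theorem the matching factorization patterns would occur for a proportion of primes equal to their share of the group: S_5 (5T5) additionally contains elements of type 3+2, 3+1+1, 2+1+1+1 (50 of its 120 elements, about 42% of primes). None of the 18 primes tested shows any such pattern (for each of these groups the chance of that is below 10^-4), which rules them out. Hence G = F_20 (5T3), of order 20.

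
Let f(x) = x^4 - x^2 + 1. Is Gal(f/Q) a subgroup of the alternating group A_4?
The polynomial is irreducible of degree 4 over Q. Its discriminant is 144 = 12^2, a perfect square. A Galois group lies in the alternating group exactly when the discriminant is a square in Q, so the Galois group (V_4) is contained in A_4.

Yes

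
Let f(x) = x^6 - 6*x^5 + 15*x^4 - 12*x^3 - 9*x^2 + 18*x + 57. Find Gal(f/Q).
The polynomial f is an irreducible sextic over Q, so G = Gal(f/Q) is one of the 16 transitive subgroups 6T1, ..., 6T16 of S_6. The discriminant of f is -21134460321792, which is not a perfect square, so G is not contained in A_6. The transitive groups of degree 6 not contained in A_6 are: C_6 (6T1, order 6), S_3 (6T2, order 6), D_6 (6T3, order 12), C_3 x S_3 (6T5, order 18), A_4 x C_2 (6T6, order 24), S_4 (6T8, order 24), S_3 x S_3 (6T9, order 36), S_4 x C_2 (6T11, order 48), (S_3 x S_3) : C_2 (6T13, order 72), PGL(2,5) (6T14, order 120), S_6 (6T16, order 720). By Dedekind's theorem, for a prime p not dividing disc(f) the degrees of the irreducible factors of f mod p form the cycle type of an element of G. Factoring f modulo the 37 such primes p <= 167 (skipping 2, 3, which divide the discriminant), each new pattern first appears at: mod 5: f = (x^6 + 4x^5 + 3x^3 + x^2 + 3x + 2), pattern 6; mod 7: f = (x^3 + 4x^2 + 3x + 2)(x^3 + 4x^2 + 3x + 4), pattern 3+3; mod 17: f = (x^2 + x + 2)(x^2 + 4x + 16)(x^2 + 6x + 14), pattern 2+2+2; mod 19: f = (x)(x + 3)(x + 5)(x + 6)(x + 8)(x + 10), pattern 1+1+1+1+1+1. No other pattern occurs in this range, so the set of observed cycle types is {6, 3+3, 2+2+2, 1+1+1+1+1+1}. The candidates containing elements of all these cycle types are C_6 (6T1) of order 6, D_6 (6T3) of order 12, C_3 x S_3 (6T5) of order 18, A_4 x C_2 (6T6) of order 24, S_3 x S_3 (6T9) of order 36, S_4 x C_2 (6T11) of order 48, (S_3 x S_3) : C_2 (6T13) of order 72, PGL(2,5) (6T14) of order 120, S_6 (6T16) of order 720; the others are excluded. The observed types are precisely the cycle types that occur in C_6 (6T1). Each of the other remaining candidates has further cycle types, and by the Chebotarev density theorem the matching factorization patterns would occur for a proportion of primes equal to their share of the group: D_6 (6T3) additionally contains elements of type 2+2+1+1 (3 of its 12 elements, about 25% of primes); C_3 x S_3 (6T5) additionally contains elements of type 3+1+1+1 (4 of its 18 elements, about 22% of primes); A_4 x C_2 (6T6) additionally contains elements of type 2+2+1+1, 2+1+1+1+1 (6 of its 24 elements, about 25% of primes); S_3 x S_3 (6T9) additionally contains elements of type 3+1+1+1, 2+2+1+1 (13 of its 36 elements, about 36% of primes); S_4 x C_2 (6T11) additionally contains elements of type 4+2, 4+1+1, 2+2+1+1, 2+1+1+1+1 (24 of its 48 elements, about 50% of primes); (S_3 x S_3) : C_2 (6T13) additionally contains elements of type 4+2, 3+2+1, 3+1+1+1, 2+2+1+1, 2+1+1+1+1 (49 of its 72 elements, about 68% of primes); PGL(2,5) (6T14) additionally contains elements of type 5+1, 4+1+1, 2+2+1+1 (69 of its 120 elements, about 58% of primes); S_6 (6T16) additionally contains elements of type 5+1, 4+2, 4+1+1, 3+2+1, 3+1+1+1, 2+2+1+1, 2+1+1+1+1 (544 of its 720 elements, about 76% of primes). None of the 37 primes tested shows any such pattern (for each of these groups the chance of that is below 10^-4), which rules them out. Hence G = C_6 (6T1), of order 6.

C_6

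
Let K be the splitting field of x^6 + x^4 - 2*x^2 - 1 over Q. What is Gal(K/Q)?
The polynomial f is an irreducible sextic over Q, so G = Gal(f/Q) is one of the 16 transitive subgroups 6T1, ..., 6T16 of S_6. The discriminant of f is 153664 = 392^2, a perfect square, so G is contained in A_6. The transitive groups of degree 6 contained in A_6 are: A_4 (6T4, order 12), S_4 (6T7, order 24), (C_3 x C_3) : C_4 (6T10, order 36), PSL(2,5) (6T12, order 60), A_6 (6T15, order 360). By Dedekind's theorem, for a prime p not dividing disc(f) the degrees of the irreducible factors of f mod p form the cycle type of an element of G. Factoring f modulo the 33 such primes p <= 149 (skipping 2, 7, which divide the discriminant), each new pattern first appears at: mod 3: f = (x^3 + 2x + 1)(x^3 + 2x + 2), pattern 3+3; mod 13: f = (x + 6)(x + 7)(x^2 + 5)(x^2 + 6), pattern 2+2+1+1. No other pattern occurs in this range, so the set of observed cycle types is {3+3, 2+2+1+1}. The candidates containing elements of all these cycle types are A_4 (6T4) of order 12, S_4 (6T7) of order 24, (C_3 x C_3) : C_4 (6T10) of order 36, PSL(2,5) (6T12) of order 60, A_6 (6T15) of order 360; the others are excluded. The observed types are precisely the cycle types that occur in A_4 (6T4) (apart from the identity). Each of the other remaining candidates has further cycle types, and by the Chebotarev density theorem the matching factorization patterns would occur for a proportion of primes equal to their share of the group: S_4 (6T7) additionally contains elements of type 4+2 (6 of its 24 elements, about 25% of primes); (C_3 x C_3) : C_4 (6T10) additionally contains elements of type 4+2, 3+1+1+1 (22 of its 36 elements, about 61% of primes); PSL(2,5) (6T12) additionally contains elements of type 5+1 (24 of its 60 elements, about 40% of primes); A_6 (6T15) additionally contains elements of type 5+1, 4+2, 3+1+1+1 (274 of its 360 elements, about 76% of primes). None of the 33 primes tested shows any such pattern (for each of these groups the chance of that is below 10^-4), which rules them out. Hence G = A_4 (6T4), of order 12.

A_4 (order 12)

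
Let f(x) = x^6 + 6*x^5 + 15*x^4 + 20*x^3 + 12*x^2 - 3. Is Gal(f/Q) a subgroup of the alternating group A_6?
Yes

The polynomial is irreducible of degree 6 over Q. Its discriminant is 419904 = 648^2, a perfect square. A Galois group lies in the alternating group exactly when the discriminant is a square in Q, so the Galois group (A_4) is contained in A_6.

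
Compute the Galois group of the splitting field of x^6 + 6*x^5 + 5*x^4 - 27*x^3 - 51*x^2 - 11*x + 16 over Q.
PSL(2,5) (order 60)

The polynomial f is an irreducible sextic over Q, so G = Gal(f/Q) is one of the 16 transitive subgroups 6T1, ..., 6T16 of S_6. The discriminant of f is 30991489 = 5567^2, a perfect square, so G is contained in A_6. The transitive groups of degree 6 contained in A_6 are: A_4 (6T4, order 12), S_4 (6T7, order 24), (C_3 x C_3) : C_4 (6T10, order 36), PSL(2,5) (6T12, order 60), A_6 (6T15, order 360). By Dedekind's theorem, for a prime p not dividing disc(f) the degrees of the irreducible factors of f mod p form the cycle type of an element of G. Factoring f modulo the 21 such primes p <= 79 (skipping 19, which divides the discriminant), each new pattern first appears at: mod 2: f = (x)(x^5 + x^3 + x^2 + x + 1), pattern 5+1; mod 7: f = (x^3 + x^2 + 3x + 1)(x^3 + 5x^2 + 4x + 2), pattern 3+3; mod 61: f = (x + 38)(x + 60)(x^2 + 13x + 60)(x^2 + 17x + 55), pattern 2+2+1+1. No other pattern occurs in this range, so the set of observed cycle types is {5+1, 3+3, 2+2+1+1}. The candidates containing elements of all these cycle types are PSL(2,5) (6T12) of order 60, A_6 (6T15) of order 360; the others are excluded. The observed types are precisely the cycle types that occur in PSL(2,5) (6T12) (apart from the identity). Each of the other remaining candidates has further cycle types, and by the Chebotarev density theorem the matching factorization patterns would occur for a proportion of primes equal to their share of the group: A_6 (6T15) additionally contains elements of type 4+2, 3+1+1+1 (130 of its 360 elements, about 36% of primes). None of the 21 primes tested shows any such pattern (for each of these groups the chance of that is below 10^-4), which rules them out. Hence G = PSL(2,5) (6T12), of order 60.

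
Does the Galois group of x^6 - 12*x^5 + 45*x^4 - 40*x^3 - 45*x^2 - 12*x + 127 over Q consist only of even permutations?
The polynomial is irreducible of degree 6 over Q. Its discriminant is -37572373905408, which is not a perfect square. A Galois group lies in the alternating group exactly when the discriminant is a square in Q, so the Galois group (S_3) is not contained in A_6.

No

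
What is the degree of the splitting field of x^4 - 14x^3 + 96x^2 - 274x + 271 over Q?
The degree of the splitting field over Q equals the order of the Galois group, so first determine the group. The polynomial is an irreducible quartic over Q and its discriminant is 61952000, which is not a perfect square, so the Galois group is not contained in A_4. The resolvent cubic y^3 - 96*y^2 + 2752*y - 24128 has exactly one rational root, so the Galois group is C_4 or D_4. The quartic becomes reducible over Q(sqrt(disc)), so the group is C_4. The Galois group C_4 (4T1) has order 4, so the splitting field has degree 4 over Q.

4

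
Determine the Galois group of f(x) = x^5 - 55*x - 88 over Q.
A_5 (order 60)

The polynomial f is an irreducible quintic over Q, so G = Gal(f/Q) is a transitive subgroup of S_5: one of C_5 (5T1, order 5), D_5 (5T2, order 10), F_20 (5T3, order 20), A_5 (5T4, order 60) or S_5 (5T5, order 120). The discriminant of f is 58564000000 = 242000^2, a perfect square, so G is contained in A_5. The transitive groups of degree 5 contained in A_5 are: C_5 (5T1, order 5), D_5 (5T2, order 10), A_5 (5T4, order 60). By Dedekind's theorem, for a prime p not dividing disc(f) the degrees of the irreducible factors of f mod p form the cycle type of an element of G. Factoring f modulo the 3 such primes p <= 13 (skipping 2, 5, 11, which divide the discriminant), each new pattern first appears at: mod 3: f = (x^5 + 2x + 2), pattern 5; mod 13: f = (x + 5)(x + 7)(x^3 + x^2 + 5x + 9), pattern 3+1+1. No other pattern occurs in this range, so the set of observed cycle types is {5, 3+1+1}. Among the candidates above, the only group containing elements of all these cycle types is A_5 (5T4) — each of C_5 (5T1), D_5 (5T2) lacks at least one of them. Hence G = A_5 (5T4), of order 60.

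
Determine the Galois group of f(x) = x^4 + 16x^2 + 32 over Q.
The polynomial is an irreducible quartic over Q and its discriminant is 8388608, which is not a perfect square, so the Galois group is not contained in A_4. The resolvent cubic y^3 - 16*y^2 - 128*y + 2048 has exactly one rational root, so the Galois group is C_4 or D_4. The quartic becomes reducible over Q(sqrt(disc)), so the group is C_4.

C_4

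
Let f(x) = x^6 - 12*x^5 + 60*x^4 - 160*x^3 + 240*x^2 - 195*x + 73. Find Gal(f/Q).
The polynomial f is an irreducible sextic over Q, so G = Gal(f/Q) is one of the 16 transitive subgroups 6T1, ..., 6T16 of S_6. The discriminant of f is -9059283, which is not a perfect square, so G is not contained in A_6. The transitive groups of degree 6 not contained in A_6 are: C_6 (6T1, order 6), S_3 (6T2, order 6), D_6 (6T3, order 12), C_3 x S_3 (6T5, order 18), A_4 x C_2 (6T6, order 24), S_4 (6T8, order 24), S_3 x S_3 (6T9, order 36), S_4 x C_2 (6T11, order 48), (S_3 x S_3) : C_2 (6T13, order 72), PGL(2,5) (6T14, order 120), S_6 (6T16, order 720). By Dedekind's theorem, for a prime p not dividing disc(f) the degrees of the irreducible factors of f mod p form the cycle type of an element of G. Factoring f modulo the 28 such primes p <= 127 (skipping 3, 17, 43, which divide the discriminant), each new pattern first appears at: mod 2: f = (x^6 + x + 1), pattern 6; mod 7: f = (x + 6)(x^2 + 2)(x^3 + 3x^2 + 5x + 2), pattern 3+2+1; mod 11: f = (x^2 + 5x + 10)(x^4 + 5x^3 + 3x^2 + 6x + 4), pattern 4+2; mod 13: f = (x + 1)(x + 6)(x^2 + 8x + 9)(x^2 + 12x + 4), pattern 2+2+1+1; mod 61: f = (x + 38)(x + 49)(x + 55)(x + 57)(x^2 + 33x + 41), pattern 2+1+1+1+1; mod 97: f = (x + 46)(x + 83)(x + 85)(x^3 + 65x^2 + 79x + 25), pattern 3+1+1+1; mod 113: f = (x^2 + 45x + 91)(x^2 + 64x + 86)(x^2 + 105x + 22), pattern 2+2+2; mod 127: f = (x^3 + 33x^2 + 89x + 45)(x^3 + 82x^2 + 59x + 75), pattern 3+3. No other pattern occurs in this range, so the set of observed cycle types is {6, 3+2+1, 4+2, 2+2+1+1, 2+1+1+1+1, 3+1+1+1, 2+2+2, 3+3}. The candidates containing elements of all these cycle types are (S_3 x S_3) : C_2 (6T13) of order 72, S_6 (6T16) of order 720; the others are excluded. The observed types are precisely the cycle types that occur in (S_3 x S_3) : C_2 (6T13) (apart from the identity). Each of the other remaining candidates has further cycle types, and by the Chebotarev density theorem the matching factorization patterns would occur for a proportion of primes equal to their share of the group: S_6 (6T16) additionally contains elements of type 5+1, 4+1+1 (234 of its 720 elements, about 32% of primes). None of the 28 primes tested shows any such pattern (for each of these groups the chance of that is below 10^-4), which rules them out. Hence G = (S_3 x S_3) : C_2 (6T13), of order 72.

(S_3 x S_3) : C_2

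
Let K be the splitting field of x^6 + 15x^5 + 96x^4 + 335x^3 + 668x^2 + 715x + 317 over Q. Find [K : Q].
24

The degree of the splitting field over Q equals the order of the Galois group, so first determine the group. The polynomial f is an irreducible sextic over Q, so G = Gal(f/Q) is one of the 16 transitive subgroups 6T1, ..., 6T16 of S_6. The discriminant of f is 810448, which is not a perfect square, so G is not contained in A_6. The transitive groups of degree 6 not contained in A_6 are: C_6 (6T1, order 6), S_3 (6T2, order 6), D_6 (6T3, order 12), C_3 x S_3 (6T5, order 18), A_4 x C_2 (6T6, order 24), S_4 (6T8, order 24), S_3 x S_3 (6T9, order 36), S_4 x C_2 (6T11, order 48), (S_3 x S_3) : C_2 (6T13, order 72), PGL(2,5) (6T14, order 120), S_6 (6T16, order 720). By Dedekind's theorem, for a prime p not dividing disc(f) the degrees of the irreducible factors of f mod p form the cycle type of an element of G. Factoring f modulo the 22 such primes p <= 89 (skipping 2, 37, which divide the discriminant), each new pattern first appears at: mod 3: f = (x^3 + x^2 + x + 2)(x^3 + 2x^2 + 1), pattern 3+3; mod 5: f = (x^2 + 3)(x^2 + x + 2)(x^2 + 4x + 2), pattern 2+2+2; mod 17: f = (x + 1)(x + 4)(x^4 + 10x^3 + 8x^2 + 7), pattern 4+1+1; mod 67: f = (x + 7)(x + 65)(x^2 + 5x + 46)(x^2 + 5x + 56), pattern 2+2+1+1. No other pattern occurs in this range, so the set of observed cycle types is {3+3, 2+2+2, 4+1+1, 2+2+1+1}. The candidates containing elements of all these cycle types are S_4 (6T8) of order 24, S_4 x C_2 (6T11) of order 48, PGL(2,5) (6T14) of order 120, S_6 (6T16) of order 720; the others are excluded. The observed types are precisely the cycle types that occur in S_4 (6T8) (apart from the identity). Each of the other remaining candidates has further cycle types, and by the Chebotarev density theorem the matching factorization patterns would occur for a proportion of primes equal to their share of the group: S_4 x C_2 (6T11) additionally contains elements of type 6, 4+2, 2+1+1+1+1 (17 of its 48 elements, about 35% of primes); PGL(2,5) (6T14) additionally contains elements of type 6, 5+1 (44 of its 120 elements, about 37% of primes); S_6 (6T16) additionally contains elements of type 6, 5+1, 4+2, 3+2+1, 3+1+1+1, 2+1+1+1+1 (529 of its 720 elements, about 73% of primes). None of the 22 primes tested shows any such pattern (for each of these groups the chance of that is below 10^-4), which rules them out. Hence G = S_4 (6T8), of order 24. The Galois group S_4 (6T8) has order 24, so the splitting field has degree 24 over Q.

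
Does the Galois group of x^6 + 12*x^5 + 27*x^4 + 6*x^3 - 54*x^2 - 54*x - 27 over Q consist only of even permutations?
The polynomial is irreducible of degree 6 over Q. Its discriminant is 697037301343296 = 26401464^2, a perfect square. A Galois group lies in the alternating group exactly when the discriminant is a square in Q, so the Galois group (A_4) is contained in A_6.

Yes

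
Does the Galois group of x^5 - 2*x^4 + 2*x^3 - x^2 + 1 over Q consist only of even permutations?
The polynomial is irreducible of degree 5 over Q. Its discriminant is 2209 = 47^2, a perfect square. A Galois group lies in the alternating group exactly when the discriminant is a square in Q, so the Galois group (D_5) is contained in A_5.

Yes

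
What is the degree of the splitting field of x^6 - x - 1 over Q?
The degree of the splitting field over Q equals the order of the Galois group, so first determine the group. The polynomial f is an irreducible sextic over Q, so G = Gal(f/Q) is one of the 16 transitive subgroups 6T1, ..., 6T16 of S_6. The discriminant of f is 49781, which is not a perfect square, so G is not contained in A_6. The transitive groups of degree 6 not contained in A_6 are: C_6 (6T1, order 6), S_3 (6T2, order 6), D_6 (6T3, order 12), C_3 x S_3 (6T5, order 18), A_4 x C_2 (6T6, order 24), S_4 (6T8, order 24), S_3 x S_3 (6T9, order 36), S_4 x C_2 (6T11, order 48), (S_3 x S_3) : C_2 (6T13, order 72), PGL(2,5) (6T14, order 120), S_6 (6T16, order 720). By Dedekind's theorem, for a prime p not dividing disc(f) the degrees of the irreducible factors of f mod p form the cycle type of an element of G. Factoring f modulo the 4 such primes p <= 7, each new pattern first appears at: mod 2: f = (x^6 + x + 1), pattern 6; mod 5: f = (x + 2)(x^5 + 3x^4 + 4x^3 + 2x^2 + x + 2), pattern 5+1; mod 7: f = (x^2 + 2x + 2)(x^4 + 5x^3 + 2x^2 + 3), pattern 4+2. No other pattern occurs in this range, so the set of observed cycle types is {6, 5+1, 4+2}. Among the candidates above, the only group containing elements of all these cycle types is S_6 (6T16); every other candidate lacks at least one of them. Hence G = S_6 (6T16), of order 720. The Galois group S_6 (6T16) has order 720, so the splitting field has degree 720 over Q.

720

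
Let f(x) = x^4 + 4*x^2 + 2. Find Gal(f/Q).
The polynomial is an irreducible quartic over Q and its discriminant is 2048, which is not a perfect square, so the Galois group is not contained in A_4. The resolvent cubic y^3 - 4*y^2 - 8*y + 32 has exactly one rational root, so the Galois group is C_4 or D_4. The quartic becomes reducible over Q(sqrt(disc)), so the group is C_4.

C_4 (order 4)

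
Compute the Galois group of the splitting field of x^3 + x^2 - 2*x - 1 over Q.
C_3

The polynomial is an irreducible cubic over Q and its discriminant is 49 = 7^2, a perfect square. For an irreducible cubic, a square discriminant forces the Galois group to be A_3, the cyclic group of order 3.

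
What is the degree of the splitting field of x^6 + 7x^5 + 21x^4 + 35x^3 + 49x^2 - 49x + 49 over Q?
6

The degree of the splitting field over Q equals the order of the Galois group, so first determine the group. The polynomial f is an irreducible sextic over Q, so G = Gal(f/Q) is one of the 16 transitive subgroups 6T1, ..., 6T16 of S_6. The discriminant of f is -3074760881305687, which is not a perfect square, so G is not contained in A_6. The transitive groups of degree 6 not contained in A_6 are: C_6 (6T1, order 6), S_3 (6T2, order 6), D_6 (6T3, order 12), C_3 x S_3 (6T5, order 18), A_4 x C_2 (6T6, order 24), S_4 (6T8, order 24), S_3 x S_3 (6T9, order 36), S_4 x C_2 (6T11, order 48), (S_3 x S_3) : C_2 (6T13, order 72), PGL(2,5) (6T14, order 120), S_6 (6T16, order 720). By Dedekind's theorem, for a prime p not dividing disc(f) the degrees of the irreducible factors of f mod p form the cycle type of an element of G. Factoring f modulo the 37 such primes p <= 173 (skipping 7, 29, 43, which divide the discriminant), each new pattern first appears at: mod 2: f = (x^3 + x + 1)(x^3 + x^2 + 1), pattern 3+3; mod 3: f = (x^6 + x^5 + 2x^3 + x^2 + 2x + 1), pattern 6; mod 13: f = (x^2 + 2x + 12)(x^2 + 9x + 10)(x^2 + 9x + 12), pattern 2+2+2; mod 71: f = (x + 6)(x + 8)(x + 18)(x + 19)(x + 38)(x + 60), pattern 1+1+1+1+1+1. No other pattern occurs in this range, so the set of observed cycle types is {3+3, 6, 2+2+2, 1+1+1+1+1+1}. The candidates containing elements of all these cycle types are C_6 (6T1) of order 6, D_6 (6T3) of order 12, C_3 x S_3 (6T5) of order 18, A_4 x C_2 (6T6) of order 24, S_3 x S_3 (6T9) of order 36, S_4 x C_2 (6T11) of order 48, (S_3 x S_3) : C_2 (6T13) of order 72, PGL(2,5) (6T14) of order 120, S_6 (6T16) of order 720; the others are excluded. The observed types are precisely the cycle types that occur in C_6 (6T1). Each of the other remaining candidates has further cycle types, and by the Chebotarev density theorem the matching factorization patterns would occur for a proportion of primes equal to their share of the group: D_6 (6T3) additionally contains elements of type 2+2+1+1 (3 of its 12 elements, about 25% of primes); C_3 x S_3 (6T5) additionally contains elements of type 3+1+1+1 (4 of its 18 elements, about 22% of primes); A_4 x C_2 (6T6) additionally contains elements of type 2+2+1+1, 2+1+1+1+1 (6 of its 24 elements, about 25% of primes); S_3 x S_3 (6T9) additionally contains elements of type 3+1+1+1, 2+2+1+1 (13 of its 36 elements, about 36% of primes); S_4 x C_2 (6T11) additionally contains elements of type 4+2, 4+1+1, 2+2+1+1, 2+1+1+1+1 (24 of its 48 elements, about 50% of primes); (S_3 x S_3) : C_2 (6T13) additionally contains elements of type 4+2, 3+2+1, 3+1+1+1, 2+2+1+1, 2+1+1+1+1 (49 of its 72 elements, about 68% of primes); PGL(2,5) (6T14) additionally contains elements of type 5+1, 4+1+1, 2+2+1+1 (69 of its 120 elements, about 58% of primes); S_6 (6T16) additionally contains elements of type 5+1, 4+2, 4+1+1, 3+2+1, 3+1+1+1, 2+2+1+1, 2+1+1+1+1 (544 of its 720 elements, about 76% of primes). None of the 37 primes tested shows any such pattern (for each of these groups the chance of that is below 10^-4), which rules them out. Hence G = C_6 (6T1), of order 6. The Galois group C_6 (6T1) has order 6, so the splitting field has degree 6 over Q.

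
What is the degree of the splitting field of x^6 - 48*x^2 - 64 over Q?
The degree of the splitting field over Q equals the order of the Galois group, so first determine the group. The polynomial f is an irreducible sextic over Q, so G = Gal(f/Q) is one of the 16 transitive subgroups 6T1, ..., 6T16 of S_6. The discriminant of f is 450868486864896 = 21233664^2, a perfect square, so G is contained in A_6. The transitive groups of degree 6 contained in A_6 are: A_4 (6T4, order 12), S_4 (6T7, order 24), (C_3 x C_3) : C_4 (6T10, order 36), PSL(2,5) (6T12, order 60), A_6 (6T15, order 360). By Dedekind's theorem, for a prime p not dividing disc(f) the degrees of the irreducible factors of f mod p form the cycle type of an element of G. Factoring f modulo the 33 such primes p <= 149 (skipping 2, 3, which divide the discriminant), each new pattern first appears at: mod 5: f = (x^3 + 2x^2 + 2x + 3)(x^3 + 3x^2 + 2x + 2), pattern 3+3; mod 17: f = (x + 4)(x + 13)(x^2 + 5)(x^2 + 11), pattern 2+2+1+1; mod 71: f = (x + 7)(x + 8)(x + 10)(x + 61)(x + 63)(x + 64), pattern 1+1+1+1+1+1. No other pattern occurs in this range, so the set of observed cycle types is {3+3, 2+2+1+1, 1+1+1+1+1+1}. The candidates containing elements of all these cycle types are A_4 (6T4) of order 12, S_4 (6T7) of order 24, (C_3 x C_3) : C_4 (6T10) of order 36, PSL(2,5) (6T12) of order 60, A_6 (6T15) of order 360; the others are excluded. The observed types are precisely the cycle types that occur in A_4 (6T4). Each of the other remaining candidates has further cycle types, and by the Chebotarev density theorem the matching factorization patterns would occur for a proportion of primes equal to their share of the group: S_4 (6T7) additionally contains elements of type 4+2 (6 of its 24 elements, about 25% of primes); (C_3 x C_3) : C_4 (6T10) additionally contains elements of type 4+2, 3+1+1+1 (22 of its 36 elements, about 61% of primes); PSL(2,5) (6T12) additionally contains elements of type 5+1 (24 of its 60 elements, about 40% of primes); A_6 (6T15) additionally contains elements of type 5+1, 4+2, 3+1+1+1 (274 of its 360 elements, about 76% of primes). None of the 33 primes tested shows any such pattern (for each of these groups the chance of that is below 10^-4), which rules them out. Hence G = A_4 (6T4), of order 12. The Galois group A_4 (6T4) has order 12, so the splitting field has degree 12 over Q.

12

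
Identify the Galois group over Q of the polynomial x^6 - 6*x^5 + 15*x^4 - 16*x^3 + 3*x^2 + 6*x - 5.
The polynomial f is an irreducible sextic over Q, so G = Gal(f/Q) is one of the 16 transitive subgroups 6T1, ..., 6T16 of S_6. The discriminant of f is 40310784, which is not a perfect square, so G is not contained in A_6. The transitive groups of degree 6 not contained in A_6 are: C_6 (6T1, order 6), S_3 (6T2, order 6), D_6 (6T3, order 12), C_3 x S_3 (6T5, order 18), A_4 x C_2 (6T6, order 24), S_4 (6T8, order 24), S_3 x S_3 (6T9, order 36), S_4 x C_2 (6T11, order 48), (S_3 x S_3) : C_2 (6T13, order 72), PGL(2,5) (6T14, order 120), S_6 (6T16, order 720). By Dedekind's theorem, for a prime p not dividing disc(f) the degrees of the irreducible factors of f mod p form the cycle type of an element of G. Factoring f modulo the 14 such primes p <= 53 (skipping 2, 3, which divide the discriminant), each new pattern first appears at: mod 5: f = (x)(x + 1)(x^2 + x + 2)(x^2 + 2x + 3), pattern 2+2+1+1; mod 7: f = (x^6 + x^5 + x^4 + 5x^3 + 3x^2 + 6x + 2), pattern 6; mod 19: f = (x + 3)(x + 5)(x + 8)(x^3 + 16x^2 + 3x + 15), pattern 3+1+1+1; mod 31: f = (x^2 + 10)(x^2 + 8x + 18)(x^2 + 17x + 6), pattern 2+2+2; mod 43: f = (x^3 + 40x^2 + 3x + 8)(x^3 + 40x^2 + 3x + 37), pattern 3+3. No other pattern occurs in this range, so the set of observed cycle types is {2+2+1+1, 6, 3+1+1+1, 2+2+2, 3+3}. The candidates containing elements of all these cycle types are S_3 x S_3 (6T9) of order 36, (S_3 x S_3) : C_2 (6T13) of order 72, S_6 (6T16) of order 720; the others are excluded. The observed types are precisely the cycle types that occur in S_3 x S_3 (6T9) (apart from the identity). Each of the other remaining candidates has further cycle types, and by the Chebotarev density theorem the matching factorization patterns would occur for a proportion of primes equal to their share of the group: (S_3 x S_3) : C_2 (6T13) additionally contains elements of type 4+2, 3+2+1, 2+1+1+1+1 (36 of its 72 elements, about 50% of primes); S_6 (6T16) additionally contains elements of type 5+1, 4+2, 4+1+1, 3+2+1, 2+1+1+1+1 (459 of its 720 elements, about 64% of primes). None of the 14 primes tested shows any such pattern (for each of these groups the chance of that is below 10^-4), which rules them out. Hence G = S_3 x S_3 (6T9), of order 36.

6T9: S_3 x S_3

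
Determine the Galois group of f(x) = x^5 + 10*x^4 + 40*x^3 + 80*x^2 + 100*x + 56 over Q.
The polynomial f is an irreducible quintic over Q, so G = Gal(f/Q) is a transitive subgroup of S_5: one of C_5 (5T1, order 5), D_5 (5T2, order 10), F_20 (5T3, order 20), A_5 (5T4, order 60) or S_5 (5T5, order 120). The discriminant of f is 1024000000 = 32000^2, a perfect square, so G is contained in A_5. The transitive groups of degree 5 contained in A_5 are: C_5 (5T1, order 5), D_5 (5T2, order 10), A_5 (5T4, order 60). By Dedekind's theorem, for a prime p not dividing disc(f) the degrees of the irreducible factors of f mod p form the cycle type of an element of G. Factoring f modulo the 2 such primes p <= 7 (skipping 2, 5, which divide the discriminant), each new pattern first appears at: mod 3: f = (x^5 + x^4 + x^3 + 2x^2 + x + 2), pattern 5; mod 7: f = (x)(x + 6)(x^3 + 4x^2 + 2x + 5), pattern 3+1+1. No other pattern occurs in this range, so the set of observed cycle types is {5, 3+1+1}. Among the candidates above, the only group containing elements of all these cycle types is A_5 (5T4) — each of C_5 (5T1), D_5 (5T2) lacks at least one of them. Hence G = A_5 (5T4), of order 60.

5T4: A_5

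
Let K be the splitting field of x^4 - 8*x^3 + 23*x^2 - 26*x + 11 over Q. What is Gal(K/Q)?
S_4 (order 24)

The polynomial is an irreducible quartic over Q and its discriminant is 3664, which is not a perfect square, so the Galois group is not contained in A_4. The resolvent cubic y^3 - 23*y^2 + 164*y - 368 is irreducible over Q. An irreducible resolvent with non-square discriminant gives S_4.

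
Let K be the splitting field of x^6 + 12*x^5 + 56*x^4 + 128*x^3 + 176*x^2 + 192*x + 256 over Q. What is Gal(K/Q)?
S_4 (order 24)

The polynomial f is an irreducible sextic over Q, so G = Gal(f/Q) is one of the 16 transitive subgroups 6T1, ..., 6T16 of S_6. The discriminant of f is -5497558138880000, which is not a perfect square, so G is not contained in A_6. The transitive groups of degree 6 not contained in A_6 are: C_6 (6T1, order 6), S_3 (6T2, order 6), D_6 (6T3, order 12), C_3 x S_3 (6T5, order 18), A_4 x C_2 (6T6, order 24), S_4 (6T8, order 24), S_3 x S_3 (6T9, order 36), S_4 x C_2 (6T11, order 48), (S_3 x S_3) : C_2 (6T13, order 72), PGL(2,5) (6T14, order 120), S_6 (6T16, order 720). By Dedekind's theorem, for a prime p not dividing disc(f) the degrees of the irreducible factors of f mod p form the cycle type of an element of G. Factoring f modulo the 22 such primes p <= 89 (skipping 2, 5, which divide the discriminant), each new pattern first appears at: mod 3: f = (x^3 + x^2 + x + 2)(x^3 + 2x^2 + 2x + 2), pattern 3+3; mod 7: f = (x^2 + 2x + 3)(x^2 + 4x + 5)(x^2 + 6x + 4), pattern 2+2+2; mod 13: f = (x + 7)(x + 10)(x^4 + 8x^3 + 6x^2 + 12x + 7), pattern 4+1+1; mod 43: f = (x + 21)(x + 26)(x^2 + 4x + 1)(x^2 + 4x + 20), pattern 2+2+1+1. No other pattern occurs in this range, so the set of observed cycle types is {3+3, 2+2+2, 4+1+1, 2+2+1+1}. The candidates containing elements of all these cycle types are S_4 (6T8) of order 24, S_4 x C_2 (6T11) of order 48, PGL(2,5) (6T14) of order 120, S_6 (6T16) of order 720; the others are excluded. The observed types are precisely the cycle types that occur in S_4 (6T8) (apart from the identity). Each of the other remaining candidates has further cycle types, and by the Chebotarev density theorem the matching factorization patterns would occur for a proportion of primes equal to their share of the group: S_4 x C_2 (6T11) additionally contains elements of type 6, 4+2, 2+1+1+1+1 (17 of its 48 elements, about 35% of primes); PGL(2,5) (6T14) additionally contains elements of type 6, 5+1 (44 of its 120 elements, about 37% of primes); S_6 (6T16) additionally contains elements of type 6, 5+1, 4+2, 3+2+1, 3+1+1+1, 2+1+1+1+1 (529 of its 720 elements, about 73% of primes). None of the 22 primes tested shows any such pattern (for each of these groups the chance of that is below 10^-4), which rules them out. Hence G = S_4 (6T8), of order 24.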